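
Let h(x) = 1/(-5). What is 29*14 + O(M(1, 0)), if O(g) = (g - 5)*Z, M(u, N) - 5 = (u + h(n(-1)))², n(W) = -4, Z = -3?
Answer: 10102/25 ≈ 404.08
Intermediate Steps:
h(x) = -⅕
M(u, N) = 5 + (-⅕ + u)² (M(u, N) = 5 + (u - ⅕)² = 5 + (-⅕ + u)²)
O(g) = 15 - 3*g (O(g) = (g - 5)*(-3) = (-5 + g)*(-3) = 15 - 3*g)
29*14 + O(M(1, 0)) = 29*14 + (15 - 3*(5 + (-1 + 5*1)²/25)) = 406 + (15 - 3*(5 + (-1 + 5)²/25)) = 406 + (15 - 3*(5 + (1/25)*4²)) = 406 + (15 - 3*(5 + (1/25)*16)) = 406 + (15 - 3*(5 + 16/25)) = 406 + (15 - 3*141/25) = 406 + (15 - 423/25) = 406 - 48/25 = 10102/25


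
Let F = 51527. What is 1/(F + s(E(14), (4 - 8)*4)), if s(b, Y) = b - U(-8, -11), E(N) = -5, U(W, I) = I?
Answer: 1/51533 ≈ 1.9405e-5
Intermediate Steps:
s(b, Y) = 11 + b (s(b, Y) = b - 1*(-11) = b + 11 = 11 + b)
1/(F + s(E(14), (4 - 8)*4)) = 1/(51527 + (11 - 5)) = 1/(51527 + 6) = 1/51533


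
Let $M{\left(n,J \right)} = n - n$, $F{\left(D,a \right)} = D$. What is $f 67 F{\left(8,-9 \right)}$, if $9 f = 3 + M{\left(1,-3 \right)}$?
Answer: $\frac{536}{3} \approx 178.67$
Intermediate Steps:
$M{\left(n,J \right)} = 0$
$f = \frac{1}{3}$ ($f = \frac{3 + 0}{9} = \frac{1}{9} \cdot 3 = \frac{1}{3} \approx 0.33333$)
$f 67 F{\left(8,-9 \right)} = \frac{1}{3} \cdot 67 \cdot 8 = \frac{67}{3} \cdot 8 = \frac{536}{3}$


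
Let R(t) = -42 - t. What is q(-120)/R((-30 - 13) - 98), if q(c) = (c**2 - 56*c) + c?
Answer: 7000/33 ≈ 212.12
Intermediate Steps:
q(c) = c**2 - 55*c
q(-120)/R((-30 - 13) - 98) = (-120*(-55 - 120))/(-42 - ((-30 - 13) - 98)) = (-120*(-175))/(-42 - (-43 - 98)) = 21000/(-42 - 1*(-141)) = 21000/(-42 + 141) = 21000/99 = 21000*(1/99) = 7000/33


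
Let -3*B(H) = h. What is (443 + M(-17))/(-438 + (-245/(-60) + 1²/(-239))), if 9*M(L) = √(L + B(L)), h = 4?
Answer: -1270524/1244485 - 956*I*√165/11200365 ≈ -1.0209 - 0.0010964*I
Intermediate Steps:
B(H) = -4/3 (B(H) = -⅓*4 = -4/3)
M(L) = √(-4/3 + L)/9 (M(L) = √(L - 4/3)/9 = √(-4/3 + L)/9)
(443 + M(-17))/(-438 + (-245/(-60) + 1²/(-239))) = (443 + √(-12 + 9*(-17))/27)/(-438 + (-245/(-60) + 1²/(-239))) = (443 + √(-12 - 153)/27)/(-438 + (-245*(-1/60) + 1*(-1/239))) = (443 + √(-165)/27)/(-438 + (49/12 - 1/239)) = (443 + (I*√165)/27)/(-438 + 11699/2868) = (443 + I*√165/27)/(-1244485/2868) = (443 + I*√165/27)*(-2868/1244485) = -1270524/1244485 - 956*I*√165/11200365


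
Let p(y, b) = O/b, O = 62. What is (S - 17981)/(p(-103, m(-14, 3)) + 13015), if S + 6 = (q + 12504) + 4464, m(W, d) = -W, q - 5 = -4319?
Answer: -37331/91136 ≈ -0.40962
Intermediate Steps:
q = -4314 (q = 5 - 4319 = -4314)
S = 12648 (S = -6 + ((-4314 + 12504) + 4464) = -6 + (8190 + 4464) = -6 + 12654 = 12648)
p(y, b) = 62/b
(S - 17981)/(p(-103, m(-14, 3)) + 13015) = (12648 - 17981)/(62/((-1*(-14))) + 13015) = -5333/(62/14 + 13015) = -5333/(62*(1/14) + 13015) = -5333/(31/7 + 13015) = -5333/91136/7 = -5333*7/91136 = -37331/91136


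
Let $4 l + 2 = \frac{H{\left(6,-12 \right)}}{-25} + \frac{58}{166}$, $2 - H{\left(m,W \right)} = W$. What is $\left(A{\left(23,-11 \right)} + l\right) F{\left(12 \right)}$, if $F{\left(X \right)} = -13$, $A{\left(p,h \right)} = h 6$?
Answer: $\frac{7181031}{8300} \approx 865.18$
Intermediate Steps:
$A{\left(p,h \right)} = 6 h$
$H{\left(m,W \right)} = 2 - W$
$l = - \frac{4587}{8300}$ ($l = - \frac{1}{2} + \frac{\frac{2 - -12}{-25} + \frac{58}{166}}{4} = - \frac{1}{2} + \frac{\left(2 + 12\right) \left(- \frac{1}{25}\right) + 58 \cdot \frac{1}{166}}{4} = - \frac{1}{2} + \frac{14 \left(- \frac{1}{25}\right) + \frac{29}{83}}{4} = - \frac{1}{2} + \frac{- \frac{14}{25} + \frac{29}{83}}{4} = - \frac{1}{2} + \frac{1}{4} \left(- \frac{437}{2075}\right) = - \frac{1}{2} - \frac{437}{8300} = - \frac{4587}{8300} \approx -0.55265$)
$\left(A{\left(23,-11 \right)} + l\right) F{\left(12 \right)} = \left(6 \left(-11\right) - \frac{4587}{8300}\right) \left(-13\right) = \left(-66 - \frac{4587}{8300}\right) \left(-13\right) = \left(- \frac{552387}{8300}\right) \left(-13\right) = \frac{7181031}{8300}$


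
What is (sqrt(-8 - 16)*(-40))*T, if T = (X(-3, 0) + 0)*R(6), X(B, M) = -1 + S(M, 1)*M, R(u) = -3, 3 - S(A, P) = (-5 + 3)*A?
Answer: -240*I*sqrt(6) ≈ -587.88*I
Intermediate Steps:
S(A, P) = 3 + 2*A (S(A, P) = 3 - (-5 + 3)*A = 3 - (-2)*A = 3 + 2*A)
X(B, M) = -1 + M*(3 + 2*M) (X(B, M) = -1 + (3 + 2*M)*M = -1 + M*(3 + 2*M))
T = 3 (T = ((-1 + 0*(3 + 2*0)) + 0)*(-3) = ((-1 + 0*(3 + 0)) + 0)*(-3) = ((-1 + 0*3) + 0)*(-3) = ((-1 + 0) + 0)*(-3) = (-1 + 0)*(-3) = -1*(-3) = 3)
(sqrt(-8 - 16)*(-40))*T = (sqrt(-8 - 16)*(-40))*3 = (sqrt(-24)*(-40))*3 = ((2*I*sqrt(6))*(-40))*3 = -80*I*sqrt(6)*3 = -240*I*sqrt(6)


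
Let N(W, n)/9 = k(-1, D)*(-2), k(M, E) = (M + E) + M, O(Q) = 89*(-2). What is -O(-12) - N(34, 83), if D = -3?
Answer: 88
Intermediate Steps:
O(Q) = -178
k(M, E) = E + 2*M (k(M, E) = (E + M) + M = E + 2*M)
N(W, n) = 90 (N(W, n) = 9*((-3 + 2*(-1))*(-2)) = 9*((-3 - 2)*(-2)) = 9*(-5*(-2)) = 9*10 = 90)
-O(-12) - N(34, 83) = -1*(-178) - 1*90 = 178 - 90 = 88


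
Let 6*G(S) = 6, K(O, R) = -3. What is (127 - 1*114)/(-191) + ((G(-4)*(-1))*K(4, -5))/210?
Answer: -719/13370 ≈ -0.053777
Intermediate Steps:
G(S) = 1 (G(S) = (1/6)*6 = 1)
(127 - 1*114)/(-191) + ((G(-4)*(-1))*K(4, -5))/210 = (127 - 1*114)/(-191) + ((1*(-1))*(-3))/210 = (127 - 114)*(-1/191) - 1*(-3)*(1/210) = 13*(-1/191) + 3*(1/210) = -13/191 + 1/70 = -719/13370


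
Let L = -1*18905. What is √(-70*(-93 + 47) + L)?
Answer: I*√15685 ≈ 125.24*I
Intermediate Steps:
L = -18905
√(-70*(-93 + 47) + L) = √(-70*(-93 + 47) - 18905) = √(-70*(-46) - 18905) = √(3220 - 18905) = √(-15685) = I*√15685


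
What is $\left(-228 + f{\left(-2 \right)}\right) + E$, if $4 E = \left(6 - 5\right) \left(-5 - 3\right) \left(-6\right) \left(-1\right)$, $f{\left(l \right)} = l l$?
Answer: $-236$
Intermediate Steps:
$f{\left(l \right)} = l^{2}$
$E = -12$ ($E = \frac{\left(6 - 5\right) \left(-5 - 3\right) \left(-6\right) \left(-1\right)}{4} = \frac{1 \left(-8\right) \left(-6\right) \left(-1\right)}{4} = \frac{\left(-8\right) \left(-6\right) \left(-1\right)}{4} = \frac{48 \left(-1\right)}{4} = \frac{1}{4} \left(-48\right) = -12$)
$\left(-228 + f{\left(-2 \right)}\right) + E = \left(-228 + \left(-2\right)^{2}\right) - 12 = \left(-228 + 4\right) - 12 = -224 - 12 = -236$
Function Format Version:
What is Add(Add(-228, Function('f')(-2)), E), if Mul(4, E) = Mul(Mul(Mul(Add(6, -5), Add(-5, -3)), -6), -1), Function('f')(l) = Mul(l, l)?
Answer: -236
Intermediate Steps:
Function('f')(l) = Pow(l, 2)
E = -12 (E = Mul(Rational(1, 4), Mul(Mul(Mul(Add(6, -5), Add(-5, -3)), -6), -1)) = Mul(Rational(1, 4), Mul(Mul(Mul(1, -8), -6), -1)) = Mul(Rational(1, 4), Mul(Mul(-8, -6), -1)) = Mul(Rational(1, 4), Mul(48, -1)) = Mul(Rational(1, 4), -48) = -12)
Add(Add(-228, Function('f')(-2)), E) = Add(Add(-228, Pow(-2, 2)), -12) = Add(Add(-228, 4), -12) = Add(-224, -12) = -236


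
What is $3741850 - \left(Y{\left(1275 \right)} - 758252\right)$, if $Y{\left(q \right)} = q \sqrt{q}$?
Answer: $4500102 - 6375 \sqrt{51} \approx 4.4546 \cdot 10^{6}$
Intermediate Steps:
$Y{\left(q \right)} = q^{\frac{3}{2}}$
$3741850 - \left(Y{\left(1275 \right)} - 758252\right) = 3741850 - \left(1275^{\frac{3}{2}} - 758252\right) = 3741850 - \left(6375 \sqrt{51} - 758252\right) = 3741850 - \left(-758252 + 6375 \sqrt{51}\right) = 3741850 + \left(758252 - 6375 \sqrt{51}\right) = 4500102 - 6375 \sqrt{51}$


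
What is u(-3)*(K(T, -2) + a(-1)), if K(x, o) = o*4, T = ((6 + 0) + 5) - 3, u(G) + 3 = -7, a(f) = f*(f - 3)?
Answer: 40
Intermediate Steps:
a(f) = f*(-3 + f)
u(G) = -10 (u(G) = -3 - 7 = -10)
T = 8 (T = (6 + 5) - 3 = 11 - 3 = 8)
K(x, o) = 4*o
u(-3)*(K(T, -2) + a(-1)) = -10*(4*(-2) - (-3 - 1)) = -10*(-8 - 1*(-4)) = -10*(-8 + 4) = -10*(-4) = 40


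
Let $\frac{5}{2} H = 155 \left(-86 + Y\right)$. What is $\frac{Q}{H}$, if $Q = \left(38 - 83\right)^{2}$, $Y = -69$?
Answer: $- \frac{405}{1922} \approx -0.21072$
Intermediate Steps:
$H = -9610$ ($H = \frac{2 \cdot 155 \left(-86 - 69\right)}{5} = \frac{2 \cdot 155 \left(-155\right)}{5} = \frac{2}{5} \left(-24025\right) = -9610$)
$Q = 2025$ ($Q = \left(-45\right)^{2} = 2025$)
$\frac{Q}{H} = \frac{2025}{-9610} = 2025 \left(- \frac{1}{9610}\right) = - \frac{405}{1922}$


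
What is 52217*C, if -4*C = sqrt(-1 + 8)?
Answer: -52217*sqrt(7)/4 ≈ -34538.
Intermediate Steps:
C = -sqrt(7)/4 (C = -sqrt(-1 + 8)/4 = -sqrt(7)/4 ≈ -0.66144)
52217*C = 52217*(-sqrt(7)/4) = -52217*sqrt(7)/4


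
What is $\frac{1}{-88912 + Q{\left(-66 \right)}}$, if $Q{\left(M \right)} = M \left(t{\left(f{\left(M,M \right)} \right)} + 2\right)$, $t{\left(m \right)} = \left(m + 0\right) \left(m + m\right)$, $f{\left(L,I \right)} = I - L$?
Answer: $- \frac{1}{89044} \approx -1.123 \cdot 10^{-5}$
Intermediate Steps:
$t{\left(m \right)} = 2 m^{2}$ ($t{\left(m \right)} = m 2 m = 2 m^{2}$)
$Q{\left(M \right)} = 2 M$ ($Q{\left(M \right)} = M \left(2 \left(M - M\right)^{2} + 2\right) = M \left(2 \cdot 0^{2} + 2\right) = M \left(2 \cdot 0 + 2\right) = M \left(0 + 2\right) = M 2 = 2 M$)
$\frac{1}{-88912 + Q{\left(-66 \right)}} = \frac{1}{-88912 + 2 \left(-66\right)} = \frac{1}{-88912 - 132} = \frac{1}{-89044} = - \frac{1}{89044}$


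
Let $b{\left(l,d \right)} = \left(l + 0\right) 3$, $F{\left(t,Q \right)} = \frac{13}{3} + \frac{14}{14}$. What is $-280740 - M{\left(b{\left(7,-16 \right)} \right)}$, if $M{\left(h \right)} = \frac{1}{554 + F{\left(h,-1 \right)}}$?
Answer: $- \frac{471081723}{1678} \approx -2.8074 \cdot 10^{5}$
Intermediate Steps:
$F{\left(t,Q \right)} = \frac{16}{3}$ ($F{\left(t,Q \right)} = 13 \cdot \frac{1}{3} + 14 \cdot \frac{1}{14} = \frac{13}{3} + 1 = \frac{16}{3}$)
$b{\left(l,d \right)} = 3 l$ ($b{\left(l,d \right)} = l 3 = 3 l$)
$M{\left(h \right)} = \frac{3}{1678}$ ($M{\left(h \right)} = \frac{1}{554 + \frac{16}{3}} = \frac{1}{\frac{1678}{3}} = \frac{3}{1678}$)
$-280740 - M{\left(b{\left(7,-16 \right)} \right)} = -280740 - \frac{3}{1678} = - \frac{471081723}{1678}$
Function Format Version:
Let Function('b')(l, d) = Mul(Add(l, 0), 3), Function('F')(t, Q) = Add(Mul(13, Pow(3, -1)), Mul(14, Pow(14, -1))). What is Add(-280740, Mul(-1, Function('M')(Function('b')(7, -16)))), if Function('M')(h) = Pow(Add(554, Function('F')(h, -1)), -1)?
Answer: Rational(-471081723, 1678) ≈ -2.8074e+5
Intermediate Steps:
Function('F')(t, Q) = Rational(16, 3) (Function('F')(t, Q) = Add(Mul(13, Rational(1, 3)), Mul(14, Rational(1, 14))) = Add(Rational(13, 3), 1) = Rational(16, 3))
Function('b')(l, d) = Mul(3, l) (Function('b')(l, d) = Mul(l, 3) = Mul(3, l))
Function('M')(h) = Rational(3, 1678) (Function('M')(h) = Pow(Add(554, Rational(16, 3)), -1) = Pow(Rational(1678, 3), -1) = Rational(3, 1678))
Add(-280740, Mul(-1, Function('M')(Function('b')(7, -16)))) = Add(-280740, Mul(-1, Rational(3, 1678))) = Add(-280740, Rational(-3, 1678)) = Rational(-471081723, 1678)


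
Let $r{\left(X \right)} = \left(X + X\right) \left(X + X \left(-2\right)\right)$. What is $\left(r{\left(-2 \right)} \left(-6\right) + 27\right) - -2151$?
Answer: $2226$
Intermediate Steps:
$r{\left(X \right)} = - 2 X^{2}$ ($r{\left(X \right)} = 2 X \left(X - 2 X\right) = 2 X \left(- X\right) = - 2 X^{2}$)
$\left(r{\left(-2 \right)} \left(-6\right) + 27\right) - -2151 = \left(- 2 \left(-2\right)^{2} \left(-6\right) + 27\right) - -2151 = \left(\left(-2\right) 4 \left(-6\right) + 27\right) + 2151 = \left(\left(-8\right) \left(-6\right) + 27\right) + 2151 = \left(48 + 27\right) + 2151 = 75 + 2151 = 2226$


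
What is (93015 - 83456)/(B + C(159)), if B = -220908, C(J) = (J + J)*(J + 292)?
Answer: -9559/77490 ≈ -0.12336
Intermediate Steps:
C(J) = 2*J*(292 + J) (C(J) = (2*J)*(292 + J) = 2*J*(292 + J))
(93015 - 83456)/(B + C(159)) = (93015 - 83456)/(-220908 + 2*159*(292 + 159)) = 9559/(-220908 + 2*159*451) = 9559/(-220908 + 143418) = 9559/(-77490) = 9559*(-1/77490) = -9559/77490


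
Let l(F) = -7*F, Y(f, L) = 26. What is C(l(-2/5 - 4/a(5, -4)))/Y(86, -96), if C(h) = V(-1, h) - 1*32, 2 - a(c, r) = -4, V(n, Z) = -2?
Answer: -17/13 ≈ -1.3077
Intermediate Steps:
a(c, r) = 6 (a(c, r) = 2 - 1*(-4) = 2 + 4 = 6)
C(h) = -34 (C(h) = -2 - 1*32 = -2 - 32 = -34)
C(l(-2/5 - 4/a(5, -4)))/Y(86, -96) = -34/26 = -34*1/26 = -17/13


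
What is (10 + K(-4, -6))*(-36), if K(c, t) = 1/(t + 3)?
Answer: -348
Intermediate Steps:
K(c, t) = 1/(3 + t)
(10 + K(-4, -6))*(-36) = (10 + 1/(3 - 6))*(-36) = (10 + 1/(-3))*(-36) = (10 - ⅓)*(-36) = (29/3)*(-36) = -348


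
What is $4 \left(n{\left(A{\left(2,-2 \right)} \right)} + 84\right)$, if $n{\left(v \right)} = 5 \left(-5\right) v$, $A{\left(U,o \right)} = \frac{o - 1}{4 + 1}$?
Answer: $396$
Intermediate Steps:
$A{\left(U,o \right)} = - \frac{1}{5} + \frac{o}{5}$ ($A{\left(U,o \right)} = \frac{-1 + o}{5} = \left(-1 + o\right) \frac{1}{5} = - \frac{1}{5} + \frac{o}{5}$)
$n{\left(v \right)} = - 25 v$
$4 \left(n{\left(A{\left(2,-2 \right)} \right)} + 84\right) = 4 \left(- 25 \left(- \frac{1}{5} + \frac{1}{5} \left(-2\right)\right) + 84\right) = 4 \left(- 25 \left(- \frac{1}{5} - \frac{2}{5}\right) + 84\right) = 4 \left(\left(-25\right) \left(- \frac{3}{5}\right) + 84\right) = 4 \left(15 + 84\right) = 4 \cdot 99 = 396$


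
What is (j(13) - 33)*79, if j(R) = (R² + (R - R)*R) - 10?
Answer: 9954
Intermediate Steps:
j(R) = -10 + R² (j(R) = (R² + 0*R) - 10 = (R² + 0) - 10 = R² - 10 = -10 + R²)
(j(13) - 33)*79 = ((-10 + 13²) - 33)*79 = ((-10 + 169) - 33)*79 = (159 - 33)*79 = 126*79 = 9954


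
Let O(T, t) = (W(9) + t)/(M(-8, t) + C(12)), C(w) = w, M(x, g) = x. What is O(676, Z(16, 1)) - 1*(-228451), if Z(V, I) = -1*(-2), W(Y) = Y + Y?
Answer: 228456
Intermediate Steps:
W(Y) = 2*Y
Z(V, I) = 2
O(T, t) = 9/2 + t/4 (O(T, t) = (2*9 + t)/(-8 + 12) = (18 + t)/4 = (18 + t)*(¼) = 9/2 + t/4)
O(676, Z(16, 1)) - 1*(-228451) = (9/2 + (¼)*2) - 1*(-228451) = (9/2 + ½) + 228451 = 5 + 228451 = 228456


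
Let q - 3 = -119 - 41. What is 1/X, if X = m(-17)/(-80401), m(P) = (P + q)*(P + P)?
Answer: -80401/5916 ≈ -13.590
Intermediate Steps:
q = -157 (q = 3 + (-119 - 41) = 3 - 160 = -157)
m(P) = 2*P*(-157 + P) (m(P) = (P - 157)*(P + P) = (-157 + P)*(2*P) = 2*P*(-157 + P))
X = -5916/80401 (X = (2*(-17)*(-157 - 17))/(-80401) = (2*(-17)*(-174))*(-1/80401) = 5916*(-1/80401) = -5916/80401 ≈ -0.073581)
1/X = 1/(-5916/80401) = -80401/5916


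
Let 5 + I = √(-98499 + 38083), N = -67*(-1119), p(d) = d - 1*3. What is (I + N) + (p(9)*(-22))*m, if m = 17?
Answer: 72724 + 32*I*√59 ≈ 72724.0 + 245.8*I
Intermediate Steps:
p(d) = -3 + d (p(d) = d - 3 = -3 + d)
N = 74973
I = -5 + 32*I*√59 (I = -5 + √(-98499 + 38083) = -5 + √(-60416) = -5 + 32*I*√59 ≈ -5.0 + 245.8*I)
(I + N) + (p(9)*(-22))*m = ((-5 + 32*I*√59) + 74973) + ((-3 + 9)*(-22))*17 = (74968 + 32*I*√59) + (6*(-22))*17 = (74968 + 32*I*√59) - 132*17 = (74968 + 32*I*√59) - 2244 = 72724 + 32*I*√59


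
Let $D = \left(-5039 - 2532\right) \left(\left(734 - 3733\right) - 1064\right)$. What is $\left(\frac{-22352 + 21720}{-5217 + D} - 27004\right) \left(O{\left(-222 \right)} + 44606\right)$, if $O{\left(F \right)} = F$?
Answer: $- \frac{485028606423104}{404681} \approx -1.1985 \cdot 10^{9}$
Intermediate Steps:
$D = 30760973$ ($D = - 7571 \left(\left(734 - 3733\right) - 1064\right) = - 7571 \left(-2999 - 1064\right) = \left(-7571\right) \left(-4063\right) = 30760973$)
$\left(\frac{-22352 + 21720}{-5217 + D} - 27004\right) \left(O{\left(-222 \right)} + 44606\right) = \left(\frac{-22352 + 21720}{-5217 + 30760973} - 27004\right) \left(-222 + 44606\right) = \left(- \frac{632}{30755756} - 27004\right) 44384 = \left(\left(-632\right) \frac{1}{30755756} - 27004\right) 44384 = \left(- \frac{158}{7688939} - 27004\right) 44384 = \left(- \frac{207632108914}{7688939}\right) 44384 = - \frac{485028606423104}{404681}$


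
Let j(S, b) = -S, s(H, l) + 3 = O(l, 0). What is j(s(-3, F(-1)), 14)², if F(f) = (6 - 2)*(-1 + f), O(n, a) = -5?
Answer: 64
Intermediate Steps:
F(f) = -4 + 4*f (F(f) = 4*(-1 + f) = -4 + 4*f)
s(H, l) = -8 (s(H, l) = -3 - 5 = -8)
j(s(-3, F(-1)), 14)² = (-1*(-8))² = 8² = 64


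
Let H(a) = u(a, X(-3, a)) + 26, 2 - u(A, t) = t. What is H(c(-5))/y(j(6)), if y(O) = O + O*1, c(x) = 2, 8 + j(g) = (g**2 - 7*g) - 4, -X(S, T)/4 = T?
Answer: -1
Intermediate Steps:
X(S, T) = -4*T
u(A, t) = 2 - t
j(g) = -12 + g**2 - 7*g (j(g) = -8 + ((g**2 - 7*g) - 4) = -8 + (-4 + g**2 - 7*g) = -12 + g**2 - 7*g)
H(a) = 28 + 4*a (H(a) = (2 - (-4)*a) + 26 = (2 + 4*a) + 26 = 28 + 4*a)
y(O) = 2*O (y(O) = O + O = 2*O)
H(c(-5))/y(j(6)) = (28 + 4*2)/((2*(-12 + 6**2 - 7*6))) = (28 + 8)/((2*(-12 + 36 - 42))) = 36/((2*(-18))) = 36/(-36) = 36*(-1/36) = -1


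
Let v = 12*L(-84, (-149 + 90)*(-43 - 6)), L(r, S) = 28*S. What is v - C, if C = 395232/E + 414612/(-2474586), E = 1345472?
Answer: 5614900246777329/5780357942 ≈ 9.7138e+5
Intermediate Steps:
v = 971376 (v = 12*(28*((-149 + 90)*(-43 - 6))) = 12*(28*(-59*(-49))) = 12*(28*2891) = 12*80948 = 971376)
C = 729490863/5780357942 (C = 395232/1345472 + 414612/(-2474586) = 395232*(1/1345472) + 414612*(-1/2474586) = 12351/42046 - 23034/137477 = 729490863/5780357942 ≈ 0.12620)
v - C = 971376 - 1*729490863/5780357942 = 971376 - 729490863/5780357942 = 5614900246777329/5780357942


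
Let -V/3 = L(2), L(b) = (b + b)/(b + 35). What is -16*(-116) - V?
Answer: 68684/37 ≈ 1856.3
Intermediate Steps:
L(b) = 2*b/(35 + b) (L(b) = (2*b)/(35 + b) = 2*b/(35 + b))
V = -12/37 (V = -6*2/(35 + 2) = -6*2/37 = -3*4/37 = -12/37 ≈ -0.32432)
-16*(-116) - V = -16*(-116) - 1*(-12/37) = 1856 + 12/37 = 68684/37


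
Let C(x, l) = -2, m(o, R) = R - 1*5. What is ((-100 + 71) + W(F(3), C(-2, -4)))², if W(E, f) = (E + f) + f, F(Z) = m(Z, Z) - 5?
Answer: 1600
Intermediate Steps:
m(o, R) = -5 + R (m(o, R) = R - 5 = -5 + R)
F(Z) = -10 + Z (F(Z) = (-5 + Z) - 5 = -10 + Z)
W(E, f) = E + 2*f
((-100 + 71) + W(F(3), C(-2, -4)))² = ((-100 + 71) + ((-10 + 3) + 2*(-2)))² = (-29 + (-7 - 4))² = (-29 - 11)² = (-40)² = 1600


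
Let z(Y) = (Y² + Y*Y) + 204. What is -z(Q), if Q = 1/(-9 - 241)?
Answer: -6375001/31250 ≈ -204.00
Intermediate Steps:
Q = -1/250 (Q = 1/(-250) = -1/250 ≈ -0.0040000)
z(Y) = 204 + 2*Y² (z(Y) = (Y² + Y²) + 204 = 2*Y² + 204 = 204 + 2*Y²)
-z(Q) = -(204 + 2*(-1/250)²) = -(204 + 2*(1/62500)) = -(204 + 1/31250) = -1*6375001/31250 = -6375001/31250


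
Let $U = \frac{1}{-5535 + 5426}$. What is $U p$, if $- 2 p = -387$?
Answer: $- \frac{387}{218} \approx -1.7752$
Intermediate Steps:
$p = \frac{387}{2}$ ($p = \left(- \frac{1}{2}\right) \left(-387\right) = \frac{387}{2} \approx 193.5$)
$U = - \frac{1}{109}$ ($U = \frac{1}{-109} = - \frac{1}{109} \approx -0.0091743$)
$U p = \left(- \frac{1}{109}\right) \frac{387}{2} = - \frac{387}{218}$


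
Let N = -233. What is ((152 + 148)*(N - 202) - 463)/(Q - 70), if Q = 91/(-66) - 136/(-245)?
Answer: 2117671710/1145219 ≈ 1849.1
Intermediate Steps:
Q = -13319/16170 (Q = 91*(-1/66) - 136*(-1/245) = -91/66 + 136/245 = -13319/16170 ≈ -0.82369)
((152 + 148)*(N - 202) - 463)/(Q - 70) = ((152 + 148)*(-233 - 202) - 463)/(-13319/16170 - 70) = (300*(-435) - 463)/(-1145219/16170) = (-130500 - 463)*(-16170/1145219) = -130963*(-16170/1145219) = 2117671710/1145219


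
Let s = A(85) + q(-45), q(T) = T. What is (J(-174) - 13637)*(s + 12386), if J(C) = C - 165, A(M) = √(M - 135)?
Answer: -172477816 - 69880*I*√2 ≈ -1.7248e+8 - 98825.0*I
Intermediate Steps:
A(M) = √(-135 + M)
J(C) = -165 + C
s = -45 + 5*I*√2 (s = √(-135 + 85) - 45 = √(-50) - 45 = 5*I*√2 - 45 = -45 + 5*I*√2 ≈ -45.0 + 7.0711*I)
(J(-174) - 13637)*(s + 12386) = ((-165 - 174) - 13637)*((-45 + 5*I*√2) + 12386) = (-339 - 13637)*(12341 + 5*I*√2) = -13976*(12341 + 5*I*√2) = -172477816 - 69880*I*√2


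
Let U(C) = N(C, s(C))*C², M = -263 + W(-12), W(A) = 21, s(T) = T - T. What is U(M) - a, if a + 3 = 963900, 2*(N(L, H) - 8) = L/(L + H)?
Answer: -466103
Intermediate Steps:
s(T) = 0
N(L, H) = 8 + L/(2*(H + L)) (N(L, H) = 8 + (L/(L + H))/2 = 8 + (L/(H + L))/2 = 8 + L/(2*(H + L)))
a = 963897 (a = -3 + 963900 = 963897)
M = -242 (M = -263 + 21 = -242)
U(C) = 17*C²/2 (U(C) = ((8*0 + 17*C/2)/(0 + C))*C² = ((0 + 17*C/2)/C)*C² = ((17*C/2)/C)*C² = 17*C²/2)
U(M) - a = (17/2)*(-242)² - 1*963897 = (17/2)*58564 - 963897 = 497794 - 963897 = -466103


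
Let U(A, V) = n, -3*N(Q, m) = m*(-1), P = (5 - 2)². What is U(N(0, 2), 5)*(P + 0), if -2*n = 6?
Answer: -27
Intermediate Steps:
P = 9 (P = 3² = 9)
n = -3 (n = -½*6 = -3)
N(Q, m) = m/3 (N(Q, m) = -m*(-1)/3 = -(-1)*m/3 = m/3)
U(A, V) = -3
U(N(0, 2), 5)*(P + 0) = -3*(9 + 0) = -3*9 = -27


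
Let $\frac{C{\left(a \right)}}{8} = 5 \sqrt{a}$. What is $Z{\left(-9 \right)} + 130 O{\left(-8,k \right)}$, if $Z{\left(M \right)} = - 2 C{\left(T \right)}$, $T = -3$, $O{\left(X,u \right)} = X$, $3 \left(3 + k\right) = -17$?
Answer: $-1040 - 80 i \sqrt{3} \approx -1040.0 - 138.56 i$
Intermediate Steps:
$k = - \frac{26}{3}$ ($k = -3 + \frac{1}{3} \left(-17\right) = -3 - \frac{17}{3} = - \frac{26}{3} \approx -8.6667$)
$C{\left(a \right)} = 40 \sqrt{a}$ ($C{\left(a \right)} = 8 \cdot 5 \sqrt{a} = 40 \sqrt{a}$)
$Z{\left(M \right)} = - 80 i \sqrt{3}$ ($Z{\left(M \right)} = - 2 \cdot 40 \sqrt{-3} = - 2 \cdot 40 i \sqrt{3} = - 80 i \sqrt{3}$)
$Z{\left(-9 \right)} + 130 O{\left(-8,k \right)} = - 80 i \sqrt{3} + 130 \left(-8\right) = - 80 i \sqrt{3} - 1040 = -1040 - 80 i \sqrt{3}$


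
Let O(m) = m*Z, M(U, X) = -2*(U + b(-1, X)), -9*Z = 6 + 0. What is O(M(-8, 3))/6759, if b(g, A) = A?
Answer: -20/20277 ≈ -0.00098634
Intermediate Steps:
Z = -⅔ (Z = -(6 + 0)/9 = -⅑*6 = -⅔ ≈ -0.66667)
M(U, X) = -2*U - 2*X (M(U, X) = -2*(U + X) = -2*U - 2*X)
O(m) = -2*m/3 (O(m) = m*(-⅔) = -2*m/3)
O(M(-8, 3))/6759 = -2*(-2*(-8) - 2*3)/3/6759 = -2*(16 - 6)/3*(1/6759) = -⅔*10*(1/6759) = -20/3*1/6759 = -20/20277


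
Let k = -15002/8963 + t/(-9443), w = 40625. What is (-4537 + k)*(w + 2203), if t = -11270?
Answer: -2349675518575236/12091087 ≈ -1.9433e+8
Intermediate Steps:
k = -5807268/12091087 (k = -15002/8963 - 11270/(-9443) = -15002*1/8963 - 11270*(-1/9443) = -15002/8963 + 1610/1349 = -5807268/12091087 ≈ -0.48029)
(-4537 + k)*(w + 2203) = (-4537 - 5807268/12091087)*(40625 + 2203) = -54863068987/12091087*42828 = -2349675518575236/12091087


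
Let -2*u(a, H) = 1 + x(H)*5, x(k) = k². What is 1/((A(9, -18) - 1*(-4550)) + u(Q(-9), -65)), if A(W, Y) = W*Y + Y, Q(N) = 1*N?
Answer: -1/6193 ≈ -0.00016147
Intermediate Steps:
Q(N) = N
A(W, Y) = Y + W*Y
u(a, H) = -½ - 5*H²/2 (u(a, H) = -(1 + H²*5)/2 = -(1 + 5*H²)/2 = -½ - 5*H²/2)
1/((A(9, -18) - 1*(-4550)) + u(Q(-9), -65)) = 1/((-18*(1 + 9) - 1*(-4550)) + (-½ - 5/2*(-65)²)) = 1/((-18*10 + 4550) + (-½ - 5/2*4225)) = 1/((-180 + 4550) + (-½ - 21125/2)) = 1/(4370 - 10563) = 1/(-6193) = -1/6193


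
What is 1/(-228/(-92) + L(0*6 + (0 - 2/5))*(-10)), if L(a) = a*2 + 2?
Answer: -23/219 ≈ -0.10502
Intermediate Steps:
L(a) = 2 + 2*a (L(a) = 2*a + 2 = 2 + 2*a)
1/(-228/(-92) + L(0*6 + (0 - 2/5))*(-10)) = 1/(-228/(-92) + (2 + 2*(0*6 + (0 - 2/5)))*(-10)) = 1/(-228*(-1/92) + (2 + 2*(0 + (0 - 2*⅕)))*(-10)) = 1/(57/23 + (2 + 2*(0 + (0 - ⅖)))*(-10)) = 1/(57/23 + (2 + 2*(0 - ⅖))*(-10)) = 1/(57/23 + (2 + 2*(-⅖))*(-10)) = 1/(57/23 + (2 - ⅘)*(-10)) = 1/(57/23 + (6/5)*(-10)) = 1/(57/23 - 12) = 1/(-219/23) = -23/219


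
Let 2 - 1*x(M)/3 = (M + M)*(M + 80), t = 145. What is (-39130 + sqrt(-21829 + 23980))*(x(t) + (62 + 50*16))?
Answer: 7625732660 - 584646*sqrt(239) ≈ 7.6167e+9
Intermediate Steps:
x(M) = 6 - 6*M*(80 + M) (x(M) = 6 - 3*(M + M)*(M + 80) = 6 - 3*2*M*(80 + M) = 6 - 6*M*(80 + M))
(-39130 + sqrt(-21829 + 23980))*(x(t) + (62 + 50*16)) = (-39130 + sqrt(-21829 + 23980))*((6 - 480*145 - 6*145**2) + (62 + 50*16)) = (-39130 + sqrt(2151))*((6 - 69600 - 6*21025) + (62 + 800)) = (-39130 + 3*sqrt(239))*((6 - 69600 - 126150) + 862) = (-39130 + 3*sqrt(239))*(-195744 + 862) = (-39130 + 3*sqrt(239))*(-194882) = 7625732660 - 584646*sqrt(239)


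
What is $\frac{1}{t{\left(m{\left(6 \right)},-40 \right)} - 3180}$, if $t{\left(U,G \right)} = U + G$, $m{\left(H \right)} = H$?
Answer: $- \frac{1}{3214} \approx -0.00031114$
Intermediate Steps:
$t{\left(U,G \right)} = G + U$
$\frac{1}{t{\left(m{\left(6 \right)},-40 \right)} - 3180} = \frac{1}{\left(-40 + 6\right) - 3180} = \frac{1}{-34 - 3180} = \frac{1}{-3214} = - \frac{1}{3214}$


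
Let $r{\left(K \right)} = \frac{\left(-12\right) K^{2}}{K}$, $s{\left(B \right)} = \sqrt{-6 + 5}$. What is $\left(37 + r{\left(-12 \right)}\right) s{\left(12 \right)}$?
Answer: $181 i \approx 181.0 i$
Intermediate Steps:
$s{\left(B \right)} = i$ ($s{\left(B \right)} = \sqrt{-1} = i$)
$r{\left(K \right)} = - 12 K$
$\left(37 + r{\left(-12 \right)}\right) s{\left(12 \right)} = \left(37 - -144\right) i = \left(37 + 144\right) i = 181 i$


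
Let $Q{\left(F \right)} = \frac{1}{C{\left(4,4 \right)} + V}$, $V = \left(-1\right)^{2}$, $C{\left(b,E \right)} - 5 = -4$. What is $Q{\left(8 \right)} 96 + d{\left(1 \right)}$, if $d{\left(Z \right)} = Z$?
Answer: $49$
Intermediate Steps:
$C{\left(b,E \right)} = 1$ ($C{\left(b,E \right)} = 5 - 4 = 1$)
$V = 1$
$Q{\left(F \right)} = \frac{1}{2}$ ($Q{\left(F \right)} = \frac{1}{1 + 1} = \frac{1}{2}$)
$Q{\left(8 \right)} 96 + d{\left(1 \right)} = \frac{1}{2} \cdot 96 + 1 = 48 + 1 = 49$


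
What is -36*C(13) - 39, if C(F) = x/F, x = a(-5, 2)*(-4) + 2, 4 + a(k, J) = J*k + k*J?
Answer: -4035/13 ≈ -310.38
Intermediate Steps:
a(k, J) = -4 + 2*J*k (a(k, J) = -4 + (J*k + k*J) = -4 + (J*k + J*k) = -4 + 2*J*k)
x = 98 (x = (-4 + 2*2*(-5))*(-4) + 2 = (-4 - 20)*(-4) + 2 = -24*(-4) + 2 = 96 + 2 = 98)
C(F) = 98/F
-36*C(13) - 39 = -3528/13 - 39 = -4035/13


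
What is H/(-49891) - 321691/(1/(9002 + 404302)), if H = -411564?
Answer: -6633316629488460/49891 ≈ -1.3296e+11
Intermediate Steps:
H/(-49891) - 321691/(1/(9002 + 404302)) = -411564/(-49891) - 321691/(1/(9002 + 404302)) = -411564*(-1/49891) - 321691/(1/413304) = 411564/49891 - 321691/1/413304 = 411564/49891 - 321691*413304 = 411564/49891 - 132956177064 = -6633316629488460/49891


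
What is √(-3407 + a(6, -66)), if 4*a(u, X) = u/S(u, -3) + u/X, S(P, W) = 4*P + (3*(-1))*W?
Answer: I*√1648977/22 ≈ 58.369*I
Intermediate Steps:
S(P, W) = -3*W + 4*P (S(P, W) = 4*P - 3*W = -3*W + 4*P)
a(u, X) = u/(4*X) + u/(4*(9 + 4*u)) (a(u, X) = (u/(-3*(-3) + 4*u) + u/X)/4 = (u/(9 + 4*u) + u/X)/4 = (u/X + u/(9 + 4*u))/4 = u/(4*X) + u/(4*(9 + 4*u)))
√(-3407 + a(6, -66)) = √(-3407 + (¼)*6*(9 - 66 + 4*6)/(-66*(9 + 4*6))) = √(-3407 + (¼)*6*(-1/66)*(9 - 66 + 24)/(9 + 24)) = √(-3407 + (¼)*6*(-1/66)*(-33)/33) = √(-3407 + (¼)*6*(-1/66)*(1/33)*(-33)) = √(-3407 + 1/44) = √(-149907/44) = I*√1648977/22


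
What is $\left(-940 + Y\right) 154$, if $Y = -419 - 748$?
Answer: $-324478$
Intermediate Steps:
$Y = -1167$
$\left(-940 + Y\right) 154 = \left(-940 - 1167\right) 154 = \left(-2107\right) 154 = -324478$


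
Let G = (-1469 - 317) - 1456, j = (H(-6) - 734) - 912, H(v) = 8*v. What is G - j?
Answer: -1548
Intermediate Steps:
j = -1694 (j = (8*(-6) - 734) - 912 = (-48 - 734) - 912 = -782 - 912 = -1694)
G = -3242 (G = -1786 - 1456 = -3242)
G - j = -3242 - 1*(-1694) = -3242 + 1694 = -1548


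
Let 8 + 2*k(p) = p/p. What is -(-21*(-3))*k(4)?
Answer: 441/2 ≈ 220.50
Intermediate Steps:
k(p) = -7/2 (k(p) = -4 + (p/p)/2 = -4 + (½)*1 = -4 + ½ = -7/2)
-(-21*(-3))*k(4) = -(-21*(-3))*(-7)/2 = -63*(-7)/2 = -1*(-441/2) = 441/2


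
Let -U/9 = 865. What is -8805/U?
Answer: 587/519 ≈ 1.1310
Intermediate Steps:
U = -7785 (U = -9*865 = -7785)
-8805/U = -8805/(-7785) = -8805*(-1/7785) = 587/519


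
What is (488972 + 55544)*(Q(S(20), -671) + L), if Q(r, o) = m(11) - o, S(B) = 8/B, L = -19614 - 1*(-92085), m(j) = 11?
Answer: 39832978948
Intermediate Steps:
L = 72471 (L = -19614 + 92085 = 72471)
Q(r, o) = 11 - o
(488972 + 55544)*(Q(S(20), -671) + L) = (488972 + 55544)*((11 - 1*(-671)) + 72471) = 544516*((11 + 671) + 72471) = 544516*(682 + 72471) = 544516*73153 = 39832978948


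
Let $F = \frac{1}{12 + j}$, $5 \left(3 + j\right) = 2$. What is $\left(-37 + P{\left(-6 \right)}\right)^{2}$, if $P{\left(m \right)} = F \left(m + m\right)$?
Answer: $\frac{3236401}{2209} \approx 1465.1$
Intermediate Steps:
$j = - \frac{13}{5}$ ($j = -3 + \frac{1}{5} \cdot 2 = -3 + \frac{2}{5} = - \frac{13}{5} \approx -2.6$)
$F = \frac{5}{47}$ ($F = \frac{1}{12 - \frac{13}{5}} = \frac{1}{\frac{47}{5}} = \frac{5}{47} \approx 0.10638$)
$P{\left(m \right)} = \frac{10 m}{47}$ ($P{\left(m \right)} = \frac{5 \left(m + m\right)}{47} = \frac{5 \cdot 2 m}{47} = \frac{10 m}{47}$)
$\left(-37 + P{\left(-6 \right)}\right)^{2} = \left(-37 + \frac{10}{47} \left(-6\right)\right)^{2} = \left(-37 - \frac{60}{47}\right)^{2} = \left(- \frac{1799}{47}\right)^{2} = \frac{3236401}{2209}$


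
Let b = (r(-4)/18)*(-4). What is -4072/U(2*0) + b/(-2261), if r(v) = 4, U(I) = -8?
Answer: 10357649/20349 ≈ 509.00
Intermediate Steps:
b = -8/9 (b = (4/18)*(-4) = ((1/18)*4)*(-4) = (2/9)*(-4) = -8/9 ≈ -0.88889)
-4072/U(2*0) + b/(-2261) = -4072/(-8) - 8/9/(-2261) = -4072*(-⅛) - 8/9*(-1/2261) = 509 + 8/20349 = 10357649/20349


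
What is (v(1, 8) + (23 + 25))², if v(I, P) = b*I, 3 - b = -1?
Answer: 2704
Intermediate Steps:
b = 4 (b = 3 - 1*(-1) = 3 + 1 = 4)
v(I, P) = 4*I
(v(1, 8) + (23 + 25))² = (4*1 + (23 + 25))² = (4 + 48)² = 52² = 2704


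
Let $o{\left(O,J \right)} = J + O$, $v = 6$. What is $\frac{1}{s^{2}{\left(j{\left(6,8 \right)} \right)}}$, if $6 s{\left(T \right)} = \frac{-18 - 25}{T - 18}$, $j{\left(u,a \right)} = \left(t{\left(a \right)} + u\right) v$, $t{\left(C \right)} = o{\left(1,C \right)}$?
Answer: $\frac{186624}{1849} \approx 100.93$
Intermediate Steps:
$t{\left(C \right)} = 1 + C$ ($t{\left(C \right)} = C + 1 = 1 + C$)
$j{\left(u,a \right)} = 6 + 6 a + 6 u$ ($j{\left(u,a \right)} = \left(\left(1 + a\right) + u\right) 6 = \left(1 + a + u\right) 6 = 6 + 6 a + 6 u$)
$s{\left(T \right)} = - \frac{43}{6 \left(-18 + T\right)}$ ($s{\left(T \right)} = \frac{\left(-18 - 25\right) \frac{1}{T - 18}}{6} = \frac{\left(-43\right) \frac{1}{-18 + T}}{6} = - \frac{43}{6 \left(-18 + T\right)}$)
$\frac{1}{s^{2}{\left(j{\left(6,8 \right)} \right)}} = \frac{1}{\left(- \frac{43}{-108 + 6 \left(6 + 6 \cdot 8 + 6 \cdot 6\right)}\right)^{2}} = \frac{1}{\left(- \frac{43}{-108 + 6 \left(6 + 48 + 36\right)}\right)^{2}} = \frac{1}{\left(- \frac{43}{-108 + 6 \cdot 90}\right)^{2}} = \frac{1}{\left(- \frac{43}{-108 + 540}\right)^{2}} = \frac{1}{\left(- \frac{43}{432}\right)^{2}} = \frac{1}{\frac{1849}{186624}} = \frac{186624}{1849}$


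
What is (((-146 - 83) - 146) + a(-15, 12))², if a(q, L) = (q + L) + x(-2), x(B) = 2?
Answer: 141376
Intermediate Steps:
a(q, L) = 2 + L + q (a(q, L) = (q + L) + 2 = (L + q) + 2 = 2 + L + q)
(((-146 - 83) - 146) + a(-15, 12))² = (((-146 - 83) - 146) + (2 + 12 - 15))² = ((-229 - 146) - 1)² = (-375 - 1)² = (-376)² = 141376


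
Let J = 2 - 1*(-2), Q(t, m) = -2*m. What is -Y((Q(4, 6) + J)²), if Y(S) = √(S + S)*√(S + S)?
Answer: -128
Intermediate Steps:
J = 4 (J = 2 + 2 = 4)
Y(S) = 2*S (Y(S) = √(2*S)*√(2*S) = (√2*√S)*(√2*√S) = 2*S)
-Y((Q(4, 6) + J)²) = -2*(-2*6 + 4)² = -2*(-12 + 4)² = -2*(-8)² = -2*64 = -1*128 = -128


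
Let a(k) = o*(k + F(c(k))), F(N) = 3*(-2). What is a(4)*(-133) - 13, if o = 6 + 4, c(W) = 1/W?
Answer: 2647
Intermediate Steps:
c(W) = 1/W
F(N) = -6
o = 10
a(k) = -60 + 10*k (a(k) = 10*(k - 6) = 10*(-6 + k) = -60 + 10*k)
a(4)*(-133) - 13 = (-60 + 10*4)*(-133) - 13 = (-60 + 40)*(-133) - 13 = -20*(-133) - 13 = 2660 - 13 = 2647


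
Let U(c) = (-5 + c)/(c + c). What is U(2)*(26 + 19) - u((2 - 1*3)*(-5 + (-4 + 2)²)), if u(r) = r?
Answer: -139/4 ≈ -34.750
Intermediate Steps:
U(c) = (-5 + c)/(2*c) (U(c) = (-5 + c)/((2*c)) = (-5 + c)*(1/(2*c)) = (-5 + c)/(2*c))
U(2)*(26 + 19) - u((2 - 1*3)*(-5 + (-4 + 2)²)) = ((½)*(-5 + 2)/2)*(26 + 19) - (2 - 1*3)*(-5 + (-4 + 2)²) = ((½)*(½)*(-3))*45 - (2 - 3)*(-5 + (-2)²) = -¾*45 - (-1)*(-5 + 4) = -135/4 - (-1)*(-1) = -135/4 - 1*1 = -135/4 - 1 = -139/4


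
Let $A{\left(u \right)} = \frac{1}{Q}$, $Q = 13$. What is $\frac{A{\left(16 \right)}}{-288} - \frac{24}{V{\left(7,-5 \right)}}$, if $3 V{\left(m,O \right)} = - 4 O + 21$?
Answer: $- \frac{269609}{153504} \approx -1.7564$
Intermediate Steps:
$A{\left(u \right)} = \frac{1}{13}$
$V{\left(m,O \right)} = 7 - \frac{4 O}{3}$ ($V{\left(m,O \right)} = \frac{- 4 O + 21}{3} = \frac{21 - 4 O}{3} = 7 - \frac{4 O}{3}$)
$\frac{A{\left(16 \right)}}{-288} - \frac{24}{V{\left(7,-5 \right)}} = \frac{1}{13 \left(-288\right)} - \frac{24}{7 - - \frac{20}{3}} = \frac{1}{13} \left(- \frac{1}{288}\right) - \frac{24}{7 + \frac{20}{3}} = - \frac{1}{3744} - \frac{24}{\frac{41}{3}} = - \frac{1}{3744} - \frac{72}{41} = - \frac{269609}{153504}$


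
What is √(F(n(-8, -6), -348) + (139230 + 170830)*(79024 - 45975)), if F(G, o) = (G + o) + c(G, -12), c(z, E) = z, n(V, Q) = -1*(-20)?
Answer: 2*√2561793158 ≈ 1.0123e+5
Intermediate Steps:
n(V, Q) = 20
F(G, o) = o + 2*G (F(G, o) = (G + o) + G = o + 2*G)
√(F(n(-8, -6), -348) + (139230 + 170830)*(79024 - 45975)) = √((-348 + 2*20) + (139230 + 170830)*(79024 - 45975)) = √((-348 + 40) + 310060*33049) = √(-308 + 10247172940) = √10247172632 = 2*√2561793158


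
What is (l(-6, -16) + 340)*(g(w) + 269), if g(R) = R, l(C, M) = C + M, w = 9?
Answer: 88404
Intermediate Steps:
(l(-6, -16) + 340)*(g(w) + 269) = ((-6 - 16) + 340)*(9 + 269) = (-22 + 340)*278 = 318*278 = 88404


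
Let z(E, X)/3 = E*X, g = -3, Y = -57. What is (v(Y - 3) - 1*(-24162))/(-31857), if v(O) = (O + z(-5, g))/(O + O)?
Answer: -193297/254856 ≈ -0.75846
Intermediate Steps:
z(E, X) = 3*E*X (z(E, X) = 3*(E*X) = 3*E*X)
v(O) = (45 + O)/(2*O) (v(O) = (O + 3*(-5)*(-3))/(O + O) = (O + 45)/((2*O)) = (45 + O)*(1/(2*O)) = (45 + O)/(2*O))
(v(Y - 3) - 1*(-24162))/(-31857) = ((45 + (-57 - 3))/(2*(-57 - 3)) - 1*(-24162))/(-31857) = ((1/2)*(45 - 60)/(-60) + 24162)*(-1/31857) = ((1/2)*(-1/60)*(-15) + 24162)*(-1/31857) = (1/8 + 24162)*(-1/31857) = (193297/8)*(-1/31857) = -193297/254856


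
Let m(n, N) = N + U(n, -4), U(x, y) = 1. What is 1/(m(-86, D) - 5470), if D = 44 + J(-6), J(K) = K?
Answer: -1/5431 ≈ -0.00018413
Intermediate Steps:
D = 38 (D = 44 - 6 = 38)
m(n, N) = 1 + N (m(n, N) = N + 1 = 1 + N)
1/(m(-86, D) - 5470) = 1/((1 + 38) - 5470) = 1/(39 - 5470) = 1/(-5431) = -1/5431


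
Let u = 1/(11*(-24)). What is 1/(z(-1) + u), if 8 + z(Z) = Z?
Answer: -264/2377 ≈ -0.11106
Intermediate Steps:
z(Z) = -8 + Z
u = -1/264 (u = 1/(-264) = -1/264 ≈ -0.0037879)
1/(z(-1) + u) = 1/((-8 - 1) - 1/264) = 1/(-9 - 1/264) = 1/(-2377/264) = -264/2377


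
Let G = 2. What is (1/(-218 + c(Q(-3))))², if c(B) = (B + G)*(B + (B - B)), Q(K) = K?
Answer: 1/46225 ≈ 2.1633e-5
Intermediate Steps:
c(B) = B*(2 + B) (c(B) = (B + 2)*(B + (B - B)) = (2 + B)*(B + 0) = (2 + B)*B = B*(2 + B))
(1/(-218 + c(Q(-3))))² = (1/(-218 - 3*(2 - 3)))² = (1/(-218 - 3*(-1)))² = (1/(-218 + 3))² = (1/(-215))² = (-1/215)² = 1/46225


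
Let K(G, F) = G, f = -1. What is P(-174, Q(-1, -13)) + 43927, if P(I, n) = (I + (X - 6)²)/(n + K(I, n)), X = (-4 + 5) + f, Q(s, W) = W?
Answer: 8214487/187 ≈ 43928.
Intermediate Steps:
X = 0 (X = (-4 + 5) - 1 = 1 - 1 = 0)
P(I, n) = (36 + I)/(I + n) (P(I, n) = (I + (0 - 6)²)/(n + I) = (I + (-6)²)/(I + n) = (I + 36)/(I + n) = (36 + I)/(I + n))
P(-174, Q(-1, -13)) + 43927 = (36 - 174)/(-174 - 13) + 43927 = -138/(-187) + 43927 = -1/187*(-138) + 43927 = 138/187 + 43927 = 8214487/187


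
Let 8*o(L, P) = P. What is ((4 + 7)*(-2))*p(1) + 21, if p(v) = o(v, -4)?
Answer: 32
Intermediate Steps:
o(L, P) = P/8
p(v) = -1/2 (p(v) = (1/8)*(-4) = -1/2)
((4 + 7)*(-2))*p(1) + 21 = ((4 + 7)*(-2))*(-1/2) + 21 = (11*(-2))*(-1/2) + 21 = -22*(-1/2) + 21 = 11 + 21 = 32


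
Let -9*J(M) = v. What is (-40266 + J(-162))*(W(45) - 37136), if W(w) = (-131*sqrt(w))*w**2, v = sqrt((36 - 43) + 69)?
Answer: (37136 + 795825*sqrt(5))*(362394 + sqrt(62))/9 ≈ 7.3151e+10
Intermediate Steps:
v = sqrt(62) (v = sqrt(-7 + 69) = sqrt(62) ≈ 7.8740)
J(M) = -sqrt(62)/9
W(w) = -131*w**(5/2)
(-40266 + J(-162))*(W(45) - 37136) = (-40266 - sqrt(62)/9)*(-795825*sqrt(5) - 37136) = (-40266 - sqrt(62)/9)*(-37136 - 795825*sqrt(5))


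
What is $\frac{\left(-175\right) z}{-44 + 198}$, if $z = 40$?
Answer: $- \frac{500}{11} \approx -45.455$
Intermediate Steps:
$\frac{\left(-175\right) z}{-44 + 198} = \frac{\left(-175\right) 40}{-44 + 198} = - \frac{7000}{154} = \left(-7000\right) \frac{1}{154} = - \frac{500}{11}$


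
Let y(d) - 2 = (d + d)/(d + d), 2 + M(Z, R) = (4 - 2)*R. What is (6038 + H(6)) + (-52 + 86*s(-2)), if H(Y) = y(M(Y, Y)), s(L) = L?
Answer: 5817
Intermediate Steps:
M(Z, R) = -2 + 2*R (M(Z, R) = -2 + (4 - 2)*R = -2 + 2*R)
y(d) = 3 (y(d) = 2 + (d + d)/(d + d) = 2 + (2*d)/((2*d)) = 2 + (2*d)*(1/(2*d)) = 2 + 1 = 3)
H(Y) = 3
(6038 + H(6)) + (-52 + 86*s(-2)) = (6038 + 3) + (-52 + 86*(-2)) = 6041 + (-52 - 172) = 6041 - 224 = 5817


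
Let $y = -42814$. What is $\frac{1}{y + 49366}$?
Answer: $\frac{1}{6552} \approx 0.00015263$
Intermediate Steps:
$\frac{1}{y + 49366} = \frac{1}{-42814 + 49366} = \frac{1}{6552}$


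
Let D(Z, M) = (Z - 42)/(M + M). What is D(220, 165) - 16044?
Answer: -2647171/165 ≈ -16043.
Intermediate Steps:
D(Z, M) = (-42 + Z)/(2*M) (D(Z, M) = (-42 + Z)/((2*M)) = (-42 + Z)*(1/(2*M)) = (-42 + Z)/(2*M))
D(220, 165) - 16044 = (1/2)*(-42 + 220)/165 - 16044 = (1/2)*(1/165)*178 - 16044 = 89/165 - 16044 = -2647171/165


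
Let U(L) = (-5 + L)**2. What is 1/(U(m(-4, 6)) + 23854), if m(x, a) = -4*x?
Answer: 1/23975 ≈ 4.1710e-5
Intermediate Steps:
1/(U(m(-4, 6)) + 23854) = 1/((-5 - 4*(-4))**2 + 23854) = 1/((-5 + 16)**2 + 23854) = 1/(11**2 + 23854) = 1/(121 + 23854) = 1/23975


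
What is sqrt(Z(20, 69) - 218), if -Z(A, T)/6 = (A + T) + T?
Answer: I*sqrt(1166) ≈ 34.147*I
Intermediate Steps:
Z(A, T) = -12*T - 6*A (Z(A, T) = -6*((A + T) + T) = -6*(A + 2*T) = -12*T - 6*A)
sqrt(Z(20, 69) - 218) = sqrt((-12*69 - 6*20) - 218) = sqrt((-828 - 120) - 218) = sqrt(-948 - 218) = sqrt(-1166) = I*sqrt(1166)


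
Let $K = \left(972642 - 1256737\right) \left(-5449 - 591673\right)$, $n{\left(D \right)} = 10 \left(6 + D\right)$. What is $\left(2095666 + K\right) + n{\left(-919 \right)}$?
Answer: $169641461126$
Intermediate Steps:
$n{\left(D \right)} = 60 + 10 D$
$K = 169639374590$ ($K = \left(-284095\right) \left(-597122\right) = 169639374590$)
$\left(2095666 + K\right) + n{\left(-919 \right)} = \left(2095666 + 169639374590\right) + \left(60 + 10 \left(-919\right)\right) = 169641470256 + \left(60 - 9190\right) = 169641470256 - 9130 = 169641461126$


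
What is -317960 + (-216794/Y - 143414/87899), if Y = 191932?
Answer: -2682116186250467/8435315434 ≈ -3.1796e+5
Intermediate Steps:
-317960 + (-216794/Y - 143414/87899) = -317960 + (-216794/191932 - 143414/87899) = -317960 + (-216794*1/191932 - 143414*1/87899) = -317960 + (-108397/95966 - 143414/87899) = -317960 - 23290855827/8435315434 = -2682116186250467/8435315434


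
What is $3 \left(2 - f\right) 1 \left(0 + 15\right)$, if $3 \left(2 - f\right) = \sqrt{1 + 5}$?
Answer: $15 \sqrt{6} \approx 36.742$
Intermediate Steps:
$f = 2 - \frac{\sqrt{6}}{3}$ ($f = 2 - \frac{\sqrt{1 + 5}}{3} = 2 - \frac{\sqrt{6}}{3} \approx 1.1835$)
$3 \left(2 - f\right) 1 \left(0 + 15\right) = 3 \left(2 - \left(2 - \frac{\sqrt{6}}{3}\right)\right) 1 \left(0 + 15\right) = 3 \left(2 - \left(2 - \frac{\sqrt{6}}{3}\right)\right) 1 \cdot 15 = 3 \frac{\sqrt{6}}{3} \cdot 1 \cdot 15 = \sqrt{6} \cdot 1 \cdot 15 = \sqrt{6} \cdot 15 = 15 \sqrt{6}$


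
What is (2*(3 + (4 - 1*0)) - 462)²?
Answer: 200704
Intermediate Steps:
(2*(3 + (4 - 1*0)) - 462)² = (2*(3 + (4 + 0)) - 462)² = (2*(3 + 4) - 462)² = (2*7 - 462)² = (14 - 462)² = (-448)² = 200704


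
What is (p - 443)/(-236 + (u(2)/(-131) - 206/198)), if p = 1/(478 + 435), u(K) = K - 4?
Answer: 476855982/255140257 ≈ 1.8690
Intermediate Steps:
u(K) = -4 + K
p = 1/913 ≈ 0.0010953
(p - 443)/(-236 + (u(2)/(-131) - 206/198)) = (1/913 - 443)/(-236 + ((-4 + 2)/(-131) - 206/198)) = -404458/(913*(-236 + (-2*(-1/131) - 206*1/198))) = -404458/(913*(-236 + (2/131 - 103/99))) = -404458/(913*(-236 - 13295/12969)) = -404458/(913*(-3073979/12969)) = -404458/913*(-12969/3073979) = 476855982/255140257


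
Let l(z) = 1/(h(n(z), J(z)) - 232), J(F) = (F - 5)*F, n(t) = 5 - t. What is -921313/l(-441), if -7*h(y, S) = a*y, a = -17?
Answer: -5489182854/7 ≈ -7.8417e+8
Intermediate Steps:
J(F) = F*(-5 + F) (J(F) = (-5 + F)*F = F*(-5 + F))
h(y, S) = 17*y/7 (h(y, S) = -(-17)*y/7 = 17*y/7)
l(z) = 1/(-1539/7 - 17*z/7) (l(z) = 1/(17*(5 - z)/7 - 232) = 1/((85/7 - 17*z/7) - 232) = 1/(-1539/7 - 17*z/7))
-921313/l(-441) = -921313/((-7/(1539 + 17*(-441)))) = -921313/((-7/(1539 - 7497))) = -921313/((-7/(-5958))) = -921313/((-7*(-1/5958))) = -921313/7/5958 = -921313*5958/7 = -5489182854/7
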